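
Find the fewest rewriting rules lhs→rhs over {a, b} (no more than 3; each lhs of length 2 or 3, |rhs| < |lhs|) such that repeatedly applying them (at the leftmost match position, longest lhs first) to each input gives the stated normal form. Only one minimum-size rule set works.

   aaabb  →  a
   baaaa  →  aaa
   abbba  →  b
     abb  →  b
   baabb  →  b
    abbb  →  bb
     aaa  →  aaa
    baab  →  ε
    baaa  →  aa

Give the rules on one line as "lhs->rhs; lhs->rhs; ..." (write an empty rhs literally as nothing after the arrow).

  | aaabb => aab => a
  | baaaa => aaa
  | abbba => bba => b
  | abb => b

ab->; ba->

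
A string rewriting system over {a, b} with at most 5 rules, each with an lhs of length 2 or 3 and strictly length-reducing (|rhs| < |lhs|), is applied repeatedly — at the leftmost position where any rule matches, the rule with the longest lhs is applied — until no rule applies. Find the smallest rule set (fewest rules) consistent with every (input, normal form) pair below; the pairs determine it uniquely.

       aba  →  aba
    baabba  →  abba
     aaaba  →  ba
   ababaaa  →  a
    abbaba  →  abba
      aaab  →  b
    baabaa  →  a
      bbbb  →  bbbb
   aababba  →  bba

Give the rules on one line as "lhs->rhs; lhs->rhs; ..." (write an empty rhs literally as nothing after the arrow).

aa->a; aab->b; baa->a; bab->b

  | aba
  | baabba => abba
  | aaaba => aaba => ba
  | ababaaa => abaaa => aaa => aa => a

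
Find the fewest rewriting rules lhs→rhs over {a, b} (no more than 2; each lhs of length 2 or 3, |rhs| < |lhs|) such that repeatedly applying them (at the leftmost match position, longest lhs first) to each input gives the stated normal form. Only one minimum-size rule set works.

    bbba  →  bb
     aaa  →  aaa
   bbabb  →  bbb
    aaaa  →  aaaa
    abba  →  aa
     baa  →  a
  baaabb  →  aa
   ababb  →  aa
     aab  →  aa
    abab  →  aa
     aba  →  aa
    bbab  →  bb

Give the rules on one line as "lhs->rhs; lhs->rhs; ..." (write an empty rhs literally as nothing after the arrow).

ab->a; ba->

  | bbba => bb
  | aaa
  | bbabb => bbb
  | aaaa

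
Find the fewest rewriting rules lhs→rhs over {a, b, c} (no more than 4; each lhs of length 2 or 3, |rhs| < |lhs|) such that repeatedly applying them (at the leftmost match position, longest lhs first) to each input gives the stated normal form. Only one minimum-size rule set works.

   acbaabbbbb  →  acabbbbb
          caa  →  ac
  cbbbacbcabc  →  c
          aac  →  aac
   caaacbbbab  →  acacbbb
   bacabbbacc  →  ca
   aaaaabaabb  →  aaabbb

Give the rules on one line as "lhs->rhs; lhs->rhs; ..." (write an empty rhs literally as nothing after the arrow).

  | acbaabbbbb => acabbbbb
  | caa => ac
  | cbbbacbcabc => cbbcbcabc => cbbcabc => cbabc => cbc => c
  | aac

aba->b; ba->; bc->; caa->ac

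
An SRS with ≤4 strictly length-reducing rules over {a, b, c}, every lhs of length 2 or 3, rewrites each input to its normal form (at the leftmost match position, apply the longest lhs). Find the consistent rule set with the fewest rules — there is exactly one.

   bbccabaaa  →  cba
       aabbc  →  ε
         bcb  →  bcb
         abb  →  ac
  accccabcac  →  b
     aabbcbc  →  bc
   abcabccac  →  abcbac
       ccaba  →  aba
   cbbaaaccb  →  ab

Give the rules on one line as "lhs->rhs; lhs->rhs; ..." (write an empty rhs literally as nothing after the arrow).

aa->; bb->c; ca->c; cc->

  | bbccabaaa => cccabaaa => cabaaa => cbaaa => cba
  | aabbc => bbc => cc => ε
  | bcb
  | abb => ac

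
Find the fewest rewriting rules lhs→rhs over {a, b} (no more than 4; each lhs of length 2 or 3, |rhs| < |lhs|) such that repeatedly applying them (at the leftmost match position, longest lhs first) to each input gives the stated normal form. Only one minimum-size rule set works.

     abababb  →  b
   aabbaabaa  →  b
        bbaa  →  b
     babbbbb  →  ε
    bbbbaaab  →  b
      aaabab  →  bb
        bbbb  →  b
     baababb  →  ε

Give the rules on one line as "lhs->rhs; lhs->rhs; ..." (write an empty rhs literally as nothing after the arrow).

ab->b; baa->; bbb->

  | abababb => bababb => bbabb => bbbb => b
  | aabbaabaa => abbaabaa => bbaabaa => bbaa => b
  | bbaa => b
  | babbbbb => bbbbbb => bbb => ε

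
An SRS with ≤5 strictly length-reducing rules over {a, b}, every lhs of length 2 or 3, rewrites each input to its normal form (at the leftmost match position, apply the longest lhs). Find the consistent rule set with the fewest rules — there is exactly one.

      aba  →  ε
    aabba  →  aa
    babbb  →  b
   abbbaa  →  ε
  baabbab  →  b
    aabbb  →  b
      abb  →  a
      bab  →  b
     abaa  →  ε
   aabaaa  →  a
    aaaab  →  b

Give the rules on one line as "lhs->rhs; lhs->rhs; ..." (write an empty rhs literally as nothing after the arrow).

ab->b; ba->; baa->; bb->a

  | aba => ba => ε
  | aabba => abba => bba => aa
  | babbb => bbb => ab => b
  | abbbaa => bbbaa => abaa => baa => ε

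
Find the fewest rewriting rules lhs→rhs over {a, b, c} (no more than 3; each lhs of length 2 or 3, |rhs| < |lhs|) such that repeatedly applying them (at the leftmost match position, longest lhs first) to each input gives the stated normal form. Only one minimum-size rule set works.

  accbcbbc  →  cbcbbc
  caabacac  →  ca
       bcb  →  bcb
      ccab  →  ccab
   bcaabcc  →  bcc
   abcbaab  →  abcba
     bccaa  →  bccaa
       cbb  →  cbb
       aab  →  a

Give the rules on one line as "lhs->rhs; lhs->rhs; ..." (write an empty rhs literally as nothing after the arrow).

aab->a; ac->

  | accbcbbc => cbcbbc
  | caabacac => caacac => caac => ca
  | bcb
  | ccab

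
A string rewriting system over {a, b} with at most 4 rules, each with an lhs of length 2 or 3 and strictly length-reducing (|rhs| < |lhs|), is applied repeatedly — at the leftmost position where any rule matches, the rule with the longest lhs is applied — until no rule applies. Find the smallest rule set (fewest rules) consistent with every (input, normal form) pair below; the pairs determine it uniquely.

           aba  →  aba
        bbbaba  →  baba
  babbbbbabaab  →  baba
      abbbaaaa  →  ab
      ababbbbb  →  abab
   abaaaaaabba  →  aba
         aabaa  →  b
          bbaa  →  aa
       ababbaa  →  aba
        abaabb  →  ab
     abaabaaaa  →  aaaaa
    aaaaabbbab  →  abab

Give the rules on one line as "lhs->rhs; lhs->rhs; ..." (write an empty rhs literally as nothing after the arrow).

  | aba
  | bbbaba => baba
  | babbbbbabaab => babbbabaab => bababaab => bababb => baba
  | abbbaaaa => abaaaa => abaa => ab

aab->b; baa->b; bb->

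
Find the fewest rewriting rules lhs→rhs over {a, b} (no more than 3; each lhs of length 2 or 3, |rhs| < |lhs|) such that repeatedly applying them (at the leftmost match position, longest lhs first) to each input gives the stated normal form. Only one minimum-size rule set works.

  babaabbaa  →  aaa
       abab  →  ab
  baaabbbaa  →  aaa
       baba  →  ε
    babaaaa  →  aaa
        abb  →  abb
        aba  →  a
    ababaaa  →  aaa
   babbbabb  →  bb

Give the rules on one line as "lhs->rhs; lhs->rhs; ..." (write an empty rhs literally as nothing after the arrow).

  | babaabbaa => baabbaa => abbaa => aaa
  | abab => ab
  | baaabbbaa => aabbbaa => aabaa => aaa
  | baba => ba => ε

ba->; bba->a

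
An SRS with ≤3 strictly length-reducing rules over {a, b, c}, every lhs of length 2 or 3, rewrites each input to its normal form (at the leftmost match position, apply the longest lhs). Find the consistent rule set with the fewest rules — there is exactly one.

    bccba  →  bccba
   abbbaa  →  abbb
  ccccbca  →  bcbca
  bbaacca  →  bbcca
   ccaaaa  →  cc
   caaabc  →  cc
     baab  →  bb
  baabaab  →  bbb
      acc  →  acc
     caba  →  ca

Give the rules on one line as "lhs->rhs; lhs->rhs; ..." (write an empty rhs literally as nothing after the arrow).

  | bccba
  | abbbaa => abbb
  | ccccbca => bcbca
  | bbaacca => bbcca

aa->; cab->c; ccc->b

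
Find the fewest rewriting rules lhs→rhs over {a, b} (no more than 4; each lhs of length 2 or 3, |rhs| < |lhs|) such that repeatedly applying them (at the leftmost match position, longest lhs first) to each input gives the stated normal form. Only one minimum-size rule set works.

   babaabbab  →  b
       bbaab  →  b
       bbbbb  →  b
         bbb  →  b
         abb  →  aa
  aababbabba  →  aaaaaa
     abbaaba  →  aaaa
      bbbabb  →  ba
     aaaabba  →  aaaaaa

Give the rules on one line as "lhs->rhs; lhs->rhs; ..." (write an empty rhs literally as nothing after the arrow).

ab->; abb->aa; baa->ba; bb->b

  | babaabbab => baabbab => babbab => baaab => baab => bab => b
  | bbaab => baab => bab => b
  | bbbbb => bbbb => bbb => bb => b
  | bbb => bb => b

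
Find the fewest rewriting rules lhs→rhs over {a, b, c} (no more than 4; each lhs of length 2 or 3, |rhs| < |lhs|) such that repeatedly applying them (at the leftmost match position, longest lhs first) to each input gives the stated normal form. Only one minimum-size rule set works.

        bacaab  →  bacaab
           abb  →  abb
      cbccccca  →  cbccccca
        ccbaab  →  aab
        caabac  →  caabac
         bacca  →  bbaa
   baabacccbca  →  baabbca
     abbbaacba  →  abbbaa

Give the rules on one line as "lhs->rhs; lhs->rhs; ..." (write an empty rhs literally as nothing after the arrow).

acb->; acc->ba; ccb->

  | bacaab
  | abb
  | cbccccca
  | ccbaab => aab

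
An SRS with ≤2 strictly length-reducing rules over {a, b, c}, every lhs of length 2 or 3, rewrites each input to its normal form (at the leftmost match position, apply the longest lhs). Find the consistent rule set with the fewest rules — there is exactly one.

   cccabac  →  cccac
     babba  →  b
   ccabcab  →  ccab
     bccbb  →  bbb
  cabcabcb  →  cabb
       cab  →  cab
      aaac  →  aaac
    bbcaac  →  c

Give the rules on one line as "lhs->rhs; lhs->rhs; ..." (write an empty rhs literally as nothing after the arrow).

ba->; bc->b

  | cccabac => cccac
  | babba => bba => b
  | ccabcab => ccabab => ccab
  | bccbb => bcbb => bbb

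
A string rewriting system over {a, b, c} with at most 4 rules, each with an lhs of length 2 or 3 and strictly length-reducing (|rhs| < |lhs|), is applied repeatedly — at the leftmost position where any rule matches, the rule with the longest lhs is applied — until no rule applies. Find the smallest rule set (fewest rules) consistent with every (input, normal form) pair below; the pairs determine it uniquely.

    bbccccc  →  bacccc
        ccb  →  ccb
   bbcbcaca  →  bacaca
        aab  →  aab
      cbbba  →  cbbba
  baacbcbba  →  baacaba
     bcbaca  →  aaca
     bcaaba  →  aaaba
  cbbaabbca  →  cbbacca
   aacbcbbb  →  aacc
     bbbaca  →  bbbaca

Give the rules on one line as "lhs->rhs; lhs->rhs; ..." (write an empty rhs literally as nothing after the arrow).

abb->c; bc->a; bcb->a

  | bbccccc => bacccc
  | ccb
  | bbcbcaca => bacaca
  | aab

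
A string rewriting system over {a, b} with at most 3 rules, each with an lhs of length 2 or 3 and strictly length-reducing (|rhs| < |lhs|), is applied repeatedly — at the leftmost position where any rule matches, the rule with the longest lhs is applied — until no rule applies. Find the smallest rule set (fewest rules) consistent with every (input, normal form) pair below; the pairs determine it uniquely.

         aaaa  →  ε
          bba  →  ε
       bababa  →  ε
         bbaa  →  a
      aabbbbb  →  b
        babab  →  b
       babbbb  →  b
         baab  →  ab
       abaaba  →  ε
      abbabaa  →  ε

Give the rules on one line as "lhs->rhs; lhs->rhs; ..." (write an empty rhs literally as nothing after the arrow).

aa->; ba->; bb->b

  | aaaa => aa => ε
  | bba => ba => ε
  | bababa => baba => ba => ε
  | bbaa => baa => a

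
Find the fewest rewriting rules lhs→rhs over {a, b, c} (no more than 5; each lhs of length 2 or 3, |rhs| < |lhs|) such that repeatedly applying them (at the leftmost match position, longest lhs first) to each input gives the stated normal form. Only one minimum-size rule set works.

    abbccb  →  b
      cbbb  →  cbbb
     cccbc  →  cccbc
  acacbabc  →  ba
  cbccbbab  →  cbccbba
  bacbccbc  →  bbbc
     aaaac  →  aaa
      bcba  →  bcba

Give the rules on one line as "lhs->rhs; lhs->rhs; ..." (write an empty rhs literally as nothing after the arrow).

  | abbccb => abccb => accb => b
  | cbbb
  | cccbc
  | acacbabc => acbabc => baabc => baac => ba

ab->a; ac->; acb->ba; acc->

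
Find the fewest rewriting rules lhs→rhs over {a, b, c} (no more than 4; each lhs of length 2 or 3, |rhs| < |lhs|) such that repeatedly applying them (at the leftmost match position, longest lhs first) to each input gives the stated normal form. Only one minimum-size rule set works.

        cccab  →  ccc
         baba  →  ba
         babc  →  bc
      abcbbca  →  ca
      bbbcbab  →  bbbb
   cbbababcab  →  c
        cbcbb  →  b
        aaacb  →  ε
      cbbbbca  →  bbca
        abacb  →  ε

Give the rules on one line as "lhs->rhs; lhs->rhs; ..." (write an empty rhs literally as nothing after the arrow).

  | cccab => ccc
  | baba => ba
  | babc => bc
  | abcbbca => cbbca => abca => ca

aa->; ab->; cb->a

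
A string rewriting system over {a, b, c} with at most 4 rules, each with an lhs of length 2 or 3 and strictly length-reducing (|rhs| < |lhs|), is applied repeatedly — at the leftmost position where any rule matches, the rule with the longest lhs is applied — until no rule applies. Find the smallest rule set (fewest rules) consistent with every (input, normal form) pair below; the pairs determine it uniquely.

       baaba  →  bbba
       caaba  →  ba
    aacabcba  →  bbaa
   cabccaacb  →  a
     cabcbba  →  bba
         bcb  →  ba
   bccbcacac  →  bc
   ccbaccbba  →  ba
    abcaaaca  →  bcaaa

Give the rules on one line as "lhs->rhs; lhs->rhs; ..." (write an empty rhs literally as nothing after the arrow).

aab->bb; ab->b; ac->; cb->a

  | baaba => bbba
  | caaba => cbba => aba => ba
  | aacabcba => aabcba => bbcba => bbaa
  | cabccaacb => cbccaacb => accaacb => caacb => cab => cb => a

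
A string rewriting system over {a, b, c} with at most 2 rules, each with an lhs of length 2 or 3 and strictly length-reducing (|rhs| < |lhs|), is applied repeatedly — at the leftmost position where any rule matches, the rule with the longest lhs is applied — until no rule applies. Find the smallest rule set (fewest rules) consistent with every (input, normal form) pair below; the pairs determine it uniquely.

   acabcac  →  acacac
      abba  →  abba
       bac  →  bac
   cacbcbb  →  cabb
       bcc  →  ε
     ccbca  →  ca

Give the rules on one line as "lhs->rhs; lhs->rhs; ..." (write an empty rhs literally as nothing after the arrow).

  | acabcac => acacac
  | abba
  | bac
  | cacbcbb => caccbb => cabb

bc->c; cc->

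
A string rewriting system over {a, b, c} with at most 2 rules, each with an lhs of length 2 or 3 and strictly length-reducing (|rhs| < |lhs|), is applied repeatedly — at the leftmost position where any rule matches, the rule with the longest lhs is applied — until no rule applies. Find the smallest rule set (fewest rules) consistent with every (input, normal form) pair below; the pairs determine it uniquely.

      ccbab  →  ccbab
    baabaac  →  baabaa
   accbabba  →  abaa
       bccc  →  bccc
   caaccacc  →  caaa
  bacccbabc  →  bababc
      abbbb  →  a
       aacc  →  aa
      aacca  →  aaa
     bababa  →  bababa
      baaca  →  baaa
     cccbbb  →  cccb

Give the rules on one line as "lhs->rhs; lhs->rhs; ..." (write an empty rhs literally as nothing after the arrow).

  | ccbab
  | baabaac => baabaa
  | accbabba => acbabba => ababba => abaa
  | bccc

ac->a; bb->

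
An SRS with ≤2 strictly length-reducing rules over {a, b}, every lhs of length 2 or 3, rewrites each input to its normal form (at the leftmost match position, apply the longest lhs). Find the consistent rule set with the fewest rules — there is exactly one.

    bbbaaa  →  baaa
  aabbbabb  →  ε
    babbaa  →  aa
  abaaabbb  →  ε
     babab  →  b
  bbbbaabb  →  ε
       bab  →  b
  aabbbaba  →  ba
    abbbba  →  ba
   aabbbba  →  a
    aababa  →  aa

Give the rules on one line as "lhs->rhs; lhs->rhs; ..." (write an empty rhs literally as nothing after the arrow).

  | bbbaaa => baaa
  | aabbbabb => abbabb => babb => bb => ε
  | babbaa => bbaa => aa
  | abaaabbb => aaabbb => aabb => ab => ε

ab->; bb->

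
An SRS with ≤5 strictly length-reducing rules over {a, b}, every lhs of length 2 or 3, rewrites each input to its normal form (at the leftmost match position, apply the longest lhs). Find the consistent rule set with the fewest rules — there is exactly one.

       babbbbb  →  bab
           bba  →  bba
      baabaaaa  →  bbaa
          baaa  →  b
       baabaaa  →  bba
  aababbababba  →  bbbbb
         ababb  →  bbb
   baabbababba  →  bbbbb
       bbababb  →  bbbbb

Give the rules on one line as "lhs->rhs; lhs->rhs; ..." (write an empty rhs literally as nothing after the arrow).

aaa->; aab->ba; aba->b; abb->ab

  | babbbbb => babbbb => babbb => babb => bab
  | bba
  | baabaaaa => bbaaaaa => bbaa
  | baaa => b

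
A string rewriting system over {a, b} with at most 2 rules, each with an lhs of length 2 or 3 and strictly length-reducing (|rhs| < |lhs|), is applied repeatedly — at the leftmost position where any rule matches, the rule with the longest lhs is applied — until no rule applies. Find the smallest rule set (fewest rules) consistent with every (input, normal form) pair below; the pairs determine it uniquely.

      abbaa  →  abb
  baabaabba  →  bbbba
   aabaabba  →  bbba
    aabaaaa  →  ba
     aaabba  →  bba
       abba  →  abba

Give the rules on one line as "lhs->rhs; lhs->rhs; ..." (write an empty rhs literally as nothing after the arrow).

  | abbaa => abb
  | baabaabba => bbaabba => bbbba
  | aabaabba => baabba => bbba
  | aabaaaa => baaaa => ba

aa->; aaa->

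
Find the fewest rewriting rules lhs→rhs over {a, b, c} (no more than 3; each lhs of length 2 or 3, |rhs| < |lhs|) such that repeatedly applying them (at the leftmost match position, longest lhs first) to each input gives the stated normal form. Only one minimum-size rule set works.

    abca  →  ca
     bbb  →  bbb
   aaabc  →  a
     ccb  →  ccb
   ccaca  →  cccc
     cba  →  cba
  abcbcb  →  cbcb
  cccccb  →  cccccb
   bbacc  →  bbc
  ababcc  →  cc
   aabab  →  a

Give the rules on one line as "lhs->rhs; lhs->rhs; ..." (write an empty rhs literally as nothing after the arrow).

ab->; ac->; aca->cc

  | abca => ca
  | bbb
  | aaabc => aac => a
  | ccb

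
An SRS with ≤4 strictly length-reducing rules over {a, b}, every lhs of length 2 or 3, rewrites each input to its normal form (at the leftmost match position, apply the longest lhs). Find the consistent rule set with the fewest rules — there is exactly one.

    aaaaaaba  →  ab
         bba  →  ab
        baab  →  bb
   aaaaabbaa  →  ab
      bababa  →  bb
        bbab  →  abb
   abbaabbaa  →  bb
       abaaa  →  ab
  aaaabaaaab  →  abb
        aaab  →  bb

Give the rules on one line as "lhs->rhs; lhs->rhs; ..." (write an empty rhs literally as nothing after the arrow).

  | aaaaaaba => baaaaba => baaaba => baaba => baba => bba => ab
  | bba => ab
  | baab => bab => bb
  | aaaaabbaa => baaabbaa => baabbaa => babbaa => bbbaa => baba => bba => ab

aa->b; ba->b; bba->ab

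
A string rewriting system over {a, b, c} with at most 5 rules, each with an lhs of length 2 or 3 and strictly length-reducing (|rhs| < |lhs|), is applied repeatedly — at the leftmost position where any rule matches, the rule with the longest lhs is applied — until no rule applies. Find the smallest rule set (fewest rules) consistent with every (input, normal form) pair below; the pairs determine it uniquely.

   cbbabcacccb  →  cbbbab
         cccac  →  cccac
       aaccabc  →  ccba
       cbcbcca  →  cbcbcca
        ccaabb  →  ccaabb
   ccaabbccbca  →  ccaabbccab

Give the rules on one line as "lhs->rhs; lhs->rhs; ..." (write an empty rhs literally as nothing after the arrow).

  | cbbabcacccb => cbbbaacccb => cbbbacccb => cbbbaccb => cbbbacb => cbbbab
  | cccac
  | aaccabc => accabc => ccabc => ccba
  | cbcbcca

abc->ba; acc->cc; bac->ba; bca->ab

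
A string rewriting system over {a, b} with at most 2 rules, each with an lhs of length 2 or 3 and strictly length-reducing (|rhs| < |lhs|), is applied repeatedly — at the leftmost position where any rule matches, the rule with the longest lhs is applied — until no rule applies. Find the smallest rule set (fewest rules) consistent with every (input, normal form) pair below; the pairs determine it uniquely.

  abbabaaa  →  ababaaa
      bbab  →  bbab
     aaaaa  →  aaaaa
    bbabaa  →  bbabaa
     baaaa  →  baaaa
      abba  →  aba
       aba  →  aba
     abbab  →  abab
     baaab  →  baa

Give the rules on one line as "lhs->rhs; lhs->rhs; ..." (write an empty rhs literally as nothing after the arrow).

aab->a; abb->ab

  | abbabaaa => ababaaa
  | bbab
  | aaaaa
  | bbabaa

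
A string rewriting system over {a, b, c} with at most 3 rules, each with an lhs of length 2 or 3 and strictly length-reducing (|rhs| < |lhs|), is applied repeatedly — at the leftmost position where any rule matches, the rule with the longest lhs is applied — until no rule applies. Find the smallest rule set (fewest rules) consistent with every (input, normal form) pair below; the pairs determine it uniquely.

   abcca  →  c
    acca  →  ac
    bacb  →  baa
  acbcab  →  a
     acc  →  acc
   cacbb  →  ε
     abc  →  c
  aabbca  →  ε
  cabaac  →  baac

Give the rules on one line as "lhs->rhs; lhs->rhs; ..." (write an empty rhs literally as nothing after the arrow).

  | abcca => cca => c
  | acca => ac
  | bacb => baa
  | acbcab => aacab => aab => a

ab->; ca->; cb->a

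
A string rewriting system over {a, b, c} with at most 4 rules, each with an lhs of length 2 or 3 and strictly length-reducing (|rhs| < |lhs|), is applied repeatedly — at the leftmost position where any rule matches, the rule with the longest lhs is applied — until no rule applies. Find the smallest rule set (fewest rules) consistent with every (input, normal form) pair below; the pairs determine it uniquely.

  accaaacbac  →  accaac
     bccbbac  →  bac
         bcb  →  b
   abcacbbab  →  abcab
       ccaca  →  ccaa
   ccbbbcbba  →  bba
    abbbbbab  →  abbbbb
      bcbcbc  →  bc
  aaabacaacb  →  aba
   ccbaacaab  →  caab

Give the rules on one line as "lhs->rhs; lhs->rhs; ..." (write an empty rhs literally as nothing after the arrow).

  | accaaacbac => accacbac => accaac
  | bccbbac => bcbac => bac
  | bcb => b
  | abcacbbab => abcabab => abcab

aaa->a; aca->aa; bab->b; cb->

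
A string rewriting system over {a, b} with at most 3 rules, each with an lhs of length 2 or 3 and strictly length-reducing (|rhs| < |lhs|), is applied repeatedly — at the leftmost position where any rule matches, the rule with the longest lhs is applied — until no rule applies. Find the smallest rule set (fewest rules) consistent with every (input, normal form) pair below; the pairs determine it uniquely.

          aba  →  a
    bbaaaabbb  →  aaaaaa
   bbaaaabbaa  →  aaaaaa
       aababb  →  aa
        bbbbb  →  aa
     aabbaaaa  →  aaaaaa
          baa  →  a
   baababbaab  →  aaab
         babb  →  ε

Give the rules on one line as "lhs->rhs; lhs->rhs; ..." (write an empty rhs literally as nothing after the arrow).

ba->; bb->; bbb->aa

  | aba => a
  | bbaaaabbb => aaaabbb => aaaaaa
  | bbaaaabbaa => aaaabbaa => aaaaaa
  | aababb => aabb => aa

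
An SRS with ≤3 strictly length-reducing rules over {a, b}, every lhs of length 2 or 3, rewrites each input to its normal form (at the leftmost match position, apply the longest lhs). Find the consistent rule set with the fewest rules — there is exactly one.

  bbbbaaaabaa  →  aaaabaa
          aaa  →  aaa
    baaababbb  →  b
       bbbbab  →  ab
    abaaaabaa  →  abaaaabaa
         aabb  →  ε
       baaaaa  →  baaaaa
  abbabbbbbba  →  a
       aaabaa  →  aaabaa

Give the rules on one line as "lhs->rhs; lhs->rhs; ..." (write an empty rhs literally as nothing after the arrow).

abb->bb; bb->

  | bbbbaaaabaa => bbaaaabaa => aaaabaa
  | aaa
  | baaababbb => baaabbbb => baabbbb => babbbb => bbbbb => bbb => b
  | bbbbab => bbab => ab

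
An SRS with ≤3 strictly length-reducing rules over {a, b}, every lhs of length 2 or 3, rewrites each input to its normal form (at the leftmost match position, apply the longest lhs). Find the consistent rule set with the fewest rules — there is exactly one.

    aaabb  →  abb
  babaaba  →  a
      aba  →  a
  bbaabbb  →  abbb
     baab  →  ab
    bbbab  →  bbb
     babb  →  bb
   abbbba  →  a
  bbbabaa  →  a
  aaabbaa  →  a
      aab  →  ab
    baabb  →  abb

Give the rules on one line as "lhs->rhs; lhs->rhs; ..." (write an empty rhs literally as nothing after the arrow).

aa->a; ba->a; bab->b

  | aaabb => aabb => abb
  | babaaba => baaba => aaba => aba => aa => a
  | aba => aa => a
  | bbaabbb => baabbb => aabbb => abbb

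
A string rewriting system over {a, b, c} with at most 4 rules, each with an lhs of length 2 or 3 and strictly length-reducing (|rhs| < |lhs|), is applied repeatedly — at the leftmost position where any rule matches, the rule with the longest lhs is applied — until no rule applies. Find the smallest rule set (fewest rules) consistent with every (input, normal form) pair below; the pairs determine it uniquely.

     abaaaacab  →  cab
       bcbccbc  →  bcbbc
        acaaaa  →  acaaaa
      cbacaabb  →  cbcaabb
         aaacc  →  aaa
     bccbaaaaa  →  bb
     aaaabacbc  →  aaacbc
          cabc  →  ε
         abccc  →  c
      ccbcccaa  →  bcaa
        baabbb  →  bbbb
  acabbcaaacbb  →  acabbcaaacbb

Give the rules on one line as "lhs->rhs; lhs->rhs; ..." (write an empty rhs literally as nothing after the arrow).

  | abaaaacab => abaaacab => abaacab => abacab => abcab => cab
  | bcbccbc => bcbbc
  | acaaaa
  | cbacaabb => cbcaabb

abc->c; ba->b; cc->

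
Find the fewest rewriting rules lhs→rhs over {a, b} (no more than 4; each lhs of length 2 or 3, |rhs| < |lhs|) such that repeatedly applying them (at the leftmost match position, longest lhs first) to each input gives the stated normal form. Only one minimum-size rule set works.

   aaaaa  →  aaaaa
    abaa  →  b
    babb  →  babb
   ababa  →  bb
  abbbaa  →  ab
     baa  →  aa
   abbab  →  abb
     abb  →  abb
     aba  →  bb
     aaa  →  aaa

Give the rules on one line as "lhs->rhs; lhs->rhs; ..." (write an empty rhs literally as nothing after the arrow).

aba->bb; baa->aa; bba->b

  | aaaaa
  | abaa => bba => b
  | babb
  | ababa => bbba => bb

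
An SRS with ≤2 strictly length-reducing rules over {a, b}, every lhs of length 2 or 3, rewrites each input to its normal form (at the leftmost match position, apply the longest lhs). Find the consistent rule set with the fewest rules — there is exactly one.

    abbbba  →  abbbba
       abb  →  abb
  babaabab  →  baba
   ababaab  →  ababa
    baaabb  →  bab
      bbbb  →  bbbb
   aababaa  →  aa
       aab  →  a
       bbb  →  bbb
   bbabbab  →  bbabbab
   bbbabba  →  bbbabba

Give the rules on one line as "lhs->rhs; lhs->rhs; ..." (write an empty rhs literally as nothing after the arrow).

  | abbbba
  | abb
  | babaabab => babaab => baba
  | ababaab => ababa

aaa->aa; aab->a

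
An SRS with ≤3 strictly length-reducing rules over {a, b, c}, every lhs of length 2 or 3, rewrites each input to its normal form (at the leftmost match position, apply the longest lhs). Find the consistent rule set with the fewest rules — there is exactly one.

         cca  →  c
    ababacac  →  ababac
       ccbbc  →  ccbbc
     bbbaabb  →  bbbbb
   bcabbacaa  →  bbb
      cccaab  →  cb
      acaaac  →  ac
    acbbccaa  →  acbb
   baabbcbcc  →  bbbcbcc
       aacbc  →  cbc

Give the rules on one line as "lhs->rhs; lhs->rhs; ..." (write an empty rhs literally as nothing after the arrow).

  | cca => c
  | ababacac => ababac
  | ccbbc
  | bbbaabb => bbbbb

aa->; ca->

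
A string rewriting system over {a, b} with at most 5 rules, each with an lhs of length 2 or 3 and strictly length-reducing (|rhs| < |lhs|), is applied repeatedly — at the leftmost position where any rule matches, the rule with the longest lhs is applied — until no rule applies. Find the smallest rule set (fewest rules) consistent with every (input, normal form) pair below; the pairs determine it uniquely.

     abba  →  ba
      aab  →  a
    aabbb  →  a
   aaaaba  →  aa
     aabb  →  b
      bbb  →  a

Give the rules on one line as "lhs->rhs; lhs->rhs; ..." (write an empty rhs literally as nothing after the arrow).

  | abba => ba
  | aab => ab => a
  | aabbb => abbb => bb => a
  | aaaaba => aaaba => aaba => aba => aa

aab->ab; ab->a; abb->b; bb->a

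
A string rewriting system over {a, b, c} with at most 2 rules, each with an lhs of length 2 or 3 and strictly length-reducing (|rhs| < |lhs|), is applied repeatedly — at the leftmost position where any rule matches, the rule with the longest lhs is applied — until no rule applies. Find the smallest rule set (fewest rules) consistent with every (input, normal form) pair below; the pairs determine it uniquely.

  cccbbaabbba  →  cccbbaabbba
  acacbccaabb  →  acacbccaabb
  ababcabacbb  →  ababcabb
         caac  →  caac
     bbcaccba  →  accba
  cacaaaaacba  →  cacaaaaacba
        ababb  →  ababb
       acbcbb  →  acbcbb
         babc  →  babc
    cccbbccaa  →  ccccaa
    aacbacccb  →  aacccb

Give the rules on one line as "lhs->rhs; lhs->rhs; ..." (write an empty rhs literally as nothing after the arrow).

bac->; bbc->

  | cccbbaabbba
  | acacbccaabb
  | ababcabacbb => ababcabb
  | caac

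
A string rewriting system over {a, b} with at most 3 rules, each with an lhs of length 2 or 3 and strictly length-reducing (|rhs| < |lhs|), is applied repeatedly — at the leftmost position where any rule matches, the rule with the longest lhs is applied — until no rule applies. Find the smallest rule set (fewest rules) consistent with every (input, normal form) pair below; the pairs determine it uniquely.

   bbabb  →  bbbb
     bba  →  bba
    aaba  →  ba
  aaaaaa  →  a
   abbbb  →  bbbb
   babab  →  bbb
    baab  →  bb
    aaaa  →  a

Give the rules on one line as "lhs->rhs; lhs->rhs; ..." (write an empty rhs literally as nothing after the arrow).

  | bbabb => bbbb
  | bba
  | aaba => aba => ba
  | aaaaaa => aaaaa => aaaa => aaa => aa => a

aa->a; ab->b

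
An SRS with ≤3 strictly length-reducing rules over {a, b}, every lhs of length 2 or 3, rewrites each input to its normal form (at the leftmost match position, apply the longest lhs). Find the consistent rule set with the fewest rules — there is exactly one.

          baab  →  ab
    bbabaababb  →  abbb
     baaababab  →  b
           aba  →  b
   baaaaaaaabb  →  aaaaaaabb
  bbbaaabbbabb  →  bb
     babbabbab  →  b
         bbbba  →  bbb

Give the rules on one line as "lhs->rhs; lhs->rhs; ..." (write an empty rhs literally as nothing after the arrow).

aba->b; ba->; bab->a

  | baab => ab
  | bbabaababb => baaababb => aababb => abbb
  | baaababab => aababab => abbab => aba => b
  | aba => b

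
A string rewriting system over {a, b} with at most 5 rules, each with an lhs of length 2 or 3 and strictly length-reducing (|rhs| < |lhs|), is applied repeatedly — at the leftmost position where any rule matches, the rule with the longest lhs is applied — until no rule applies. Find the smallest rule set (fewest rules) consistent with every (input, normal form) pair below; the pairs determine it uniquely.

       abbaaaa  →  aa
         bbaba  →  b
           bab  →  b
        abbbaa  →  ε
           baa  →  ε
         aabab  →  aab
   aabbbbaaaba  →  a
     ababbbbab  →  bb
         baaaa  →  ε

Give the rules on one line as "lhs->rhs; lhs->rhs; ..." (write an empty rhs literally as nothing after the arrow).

  | abbaaaa => aaaa => aa
  | bbaba => bba => b
  | bab => b
  | abbbaa => baa => ba => ε

aaa->a; abb->; ba->; baa->ba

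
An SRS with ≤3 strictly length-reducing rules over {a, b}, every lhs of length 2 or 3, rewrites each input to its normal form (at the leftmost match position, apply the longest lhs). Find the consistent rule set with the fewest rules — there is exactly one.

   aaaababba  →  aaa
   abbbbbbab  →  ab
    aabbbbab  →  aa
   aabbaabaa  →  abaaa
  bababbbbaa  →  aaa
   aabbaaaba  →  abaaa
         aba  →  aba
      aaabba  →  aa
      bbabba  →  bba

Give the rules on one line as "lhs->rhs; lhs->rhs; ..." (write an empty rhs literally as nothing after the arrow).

aab->a; bab->; bbb->a

  | aaaababba => aaaabba => aaaba => aaa
  | abbbbbbab => aabbbab => abbab => ab
  | aabbbbab => abbbab => aaab => aa
  | aabbaabaa => abaabaa => abaaa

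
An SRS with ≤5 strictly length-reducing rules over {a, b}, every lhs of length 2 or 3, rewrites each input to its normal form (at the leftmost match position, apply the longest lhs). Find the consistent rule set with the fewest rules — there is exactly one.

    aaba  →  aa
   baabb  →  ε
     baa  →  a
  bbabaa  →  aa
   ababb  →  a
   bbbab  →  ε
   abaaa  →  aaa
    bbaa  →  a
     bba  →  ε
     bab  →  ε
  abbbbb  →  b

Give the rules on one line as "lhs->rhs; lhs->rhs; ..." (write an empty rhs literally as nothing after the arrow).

  | aaba => aa
  | baabb => abb => ε
  | baa => a
  | bbabaa => babaa => baaa => aa

abb->; ba->; bab->ba; bb->b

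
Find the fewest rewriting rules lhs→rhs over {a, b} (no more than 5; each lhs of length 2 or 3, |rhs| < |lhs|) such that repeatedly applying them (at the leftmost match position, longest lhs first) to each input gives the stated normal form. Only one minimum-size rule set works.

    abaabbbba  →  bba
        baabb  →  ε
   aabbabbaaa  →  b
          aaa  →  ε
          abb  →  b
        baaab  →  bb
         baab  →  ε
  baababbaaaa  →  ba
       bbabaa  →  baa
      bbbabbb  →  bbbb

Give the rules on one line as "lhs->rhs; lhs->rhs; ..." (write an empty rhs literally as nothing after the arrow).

  | abaabbbba => baabbbba => babbba => bba
  | baabb => bab => ε
  | aabbabbaaa => ababbaaa => babbaaa => baaa => b
  | aaa => ε

aaa->; ab->b; abb->b; bab->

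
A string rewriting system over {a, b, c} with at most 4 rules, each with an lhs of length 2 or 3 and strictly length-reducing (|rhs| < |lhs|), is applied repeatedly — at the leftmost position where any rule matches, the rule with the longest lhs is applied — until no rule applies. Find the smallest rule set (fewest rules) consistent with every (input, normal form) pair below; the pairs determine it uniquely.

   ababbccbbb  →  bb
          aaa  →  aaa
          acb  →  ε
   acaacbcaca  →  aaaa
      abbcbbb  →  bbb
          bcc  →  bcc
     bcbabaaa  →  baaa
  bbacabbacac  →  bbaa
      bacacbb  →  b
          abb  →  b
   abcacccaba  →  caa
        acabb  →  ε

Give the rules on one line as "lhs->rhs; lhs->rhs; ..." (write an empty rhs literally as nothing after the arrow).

  | ababbccbbb => abbccbbb => bccbbb => bcbb => bb
  | aaa
  | acb => ab => ε
  | acaacbcaca => aaacbcaca => aaabcaca => aacaca => aaaca => aaaa

ab->; ac->a; cb->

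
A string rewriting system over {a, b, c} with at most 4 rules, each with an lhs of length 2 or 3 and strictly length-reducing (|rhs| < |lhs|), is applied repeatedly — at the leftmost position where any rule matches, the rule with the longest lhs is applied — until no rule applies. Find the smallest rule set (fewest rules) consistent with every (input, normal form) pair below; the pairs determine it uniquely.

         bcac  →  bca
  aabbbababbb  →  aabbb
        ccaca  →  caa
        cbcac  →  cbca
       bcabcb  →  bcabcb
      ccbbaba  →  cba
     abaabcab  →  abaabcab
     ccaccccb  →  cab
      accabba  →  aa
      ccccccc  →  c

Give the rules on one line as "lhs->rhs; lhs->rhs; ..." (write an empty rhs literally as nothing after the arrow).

  | bcac => bca
  | aabbbababbb => aabbabbb => aabbb
  | ccaca => caca => caa
  | cbcac => cbca

ac->a; bba->; cc->c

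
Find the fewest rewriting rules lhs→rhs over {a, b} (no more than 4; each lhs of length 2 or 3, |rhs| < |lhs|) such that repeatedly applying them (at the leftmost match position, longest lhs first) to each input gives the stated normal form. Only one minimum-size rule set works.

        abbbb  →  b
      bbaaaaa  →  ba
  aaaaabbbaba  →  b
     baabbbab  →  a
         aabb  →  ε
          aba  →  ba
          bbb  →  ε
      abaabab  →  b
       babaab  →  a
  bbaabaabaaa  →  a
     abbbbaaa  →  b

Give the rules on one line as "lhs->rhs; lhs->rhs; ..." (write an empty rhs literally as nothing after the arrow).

  | abbbb => bbbb => b
  | bbaaaaa => aaaaaa => baaaa => bbaa => aaa => ba
  | aaaaabbbaba => baaabbbaba => bbabbbaba => aabbbaba => bbbbaba => baba => bba => aa => b
  | baabbbab => bbbbbab => bbab => aab => bb => a

aa->b; ab->b; bb->a; bbb->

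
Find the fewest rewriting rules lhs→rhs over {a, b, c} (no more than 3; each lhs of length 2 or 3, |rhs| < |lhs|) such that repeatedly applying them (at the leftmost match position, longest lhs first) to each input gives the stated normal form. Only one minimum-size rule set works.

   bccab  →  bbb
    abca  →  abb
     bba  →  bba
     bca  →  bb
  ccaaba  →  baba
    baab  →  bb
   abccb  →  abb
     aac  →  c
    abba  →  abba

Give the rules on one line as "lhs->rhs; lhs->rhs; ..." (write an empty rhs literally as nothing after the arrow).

aa->; ca->b; cb->b

  | bccab => bcbb => bbb
  | abca => abb
  | bba
  | bca => bb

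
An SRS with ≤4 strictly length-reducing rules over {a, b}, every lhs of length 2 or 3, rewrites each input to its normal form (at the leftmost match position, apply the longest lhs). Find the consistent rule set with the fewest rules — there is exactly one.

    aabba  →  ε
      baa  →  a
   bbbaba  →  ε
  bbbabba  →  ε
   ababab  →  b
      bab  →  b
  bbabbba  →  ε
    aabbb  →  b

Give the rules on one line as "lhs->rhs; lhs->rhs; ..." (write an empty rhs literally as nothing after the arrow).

  | aabba => abba => bba => ba => ε
  | baa => a
  | bbbaba => bbaba => baba => ba => ε
  | bbbabba => bbabba => babba => bba => ba => ε

ab->b; ba->; bb->b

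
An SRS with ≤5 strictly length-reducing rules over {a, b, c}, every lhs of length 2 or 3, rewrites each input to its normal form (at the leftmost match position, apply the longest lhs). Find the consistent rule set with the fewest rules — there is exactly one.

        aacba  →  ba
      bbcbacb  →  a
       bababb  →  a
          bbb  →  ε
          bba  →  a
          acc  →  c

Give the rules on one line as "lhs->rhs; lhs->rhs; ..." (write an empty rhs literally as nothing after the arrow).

  | aacba => acba => ba
  | bbcbacb => acbacb => bacb => bb => a
  | bababb => babb => bb => a
  | bbb => ab => ε

aa->a; ab->; ac->; bb->a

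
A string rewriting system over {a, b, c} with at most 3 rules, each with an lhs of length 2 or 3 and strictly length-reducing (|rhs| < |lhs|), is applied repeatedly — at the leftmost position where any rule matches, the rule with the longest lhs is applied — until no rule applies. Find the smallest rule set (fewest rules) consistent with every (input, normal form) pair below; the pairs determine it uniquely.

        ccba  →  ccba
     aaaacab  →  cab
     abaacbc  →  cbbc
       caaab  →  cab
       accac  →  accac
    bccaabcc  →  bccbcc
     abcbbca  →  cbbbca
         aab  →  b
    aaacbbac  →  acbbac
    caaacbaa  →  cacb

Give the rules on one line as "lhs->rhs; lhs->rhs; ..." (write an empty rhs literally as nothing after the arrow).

  | ccba
  | aaaacab => aacab => cab
  | abaacbc => abcbc => cbbc
  | caaab => cab

aa->; abc->cb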